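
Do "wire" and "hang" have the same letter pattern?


Pattern of "wire": [0, 1, 2, 3]
Pattern of "hang": [0, 1, 2, 3]
Patterns match
Same pattern = Yes


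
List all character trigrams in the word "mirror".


Word: "mirror" (length 6)
Number of trigrams = 6 - 3 + 1 = 4
  Position 0: "mir"
  Position 1: "irr"
  Position 2: "rro"
  Position 3: "ror"
Trigrams = "mir", "irr", "rro", "ror"


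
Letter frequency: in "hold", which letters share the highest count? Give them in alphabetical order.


Word: "hold"
Letter counts:
  'd': 1
  'h': 1
  'l': 1
  'o': 1
Maximum count = 1
Most frequent = 'd', 'h', 'l', 'o' (1 time each)


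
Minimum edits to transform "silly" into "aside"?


Word 1: "silly" (length 5)
Word 2: "aside" (length 5)
One optimal edit sequence (insert/delete/substitute each cost 1):
  1. insert 'a'  (+1)
  2. keep 's'
  3. keep 'i'
  4. delete 'l'  (+1)
  5. substitute 'l' -> 'd'  (+1)
  6. substitute 'y' -> 'e'  (+1)
Total edit operations: 4
Edit distance = 4


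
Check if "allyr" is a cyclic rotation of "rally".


Word: "rally", Candidate: "allyr"
Method: check if candidate is substring of word+word
"rallyrally" contains "allyr"? Yes
Is rotation = Yes


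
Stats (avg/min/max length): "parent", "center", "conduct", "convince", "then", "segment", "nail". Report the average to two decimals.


Lengths: "parent"=6, "center"=6, "conduct"=7, "convince"=8, "then"=4, "segment"=7, "nail"=4
Sum = 42, Count = 7
Average = 42/7 = 6.00
= avg=6.00, min=4, max=8


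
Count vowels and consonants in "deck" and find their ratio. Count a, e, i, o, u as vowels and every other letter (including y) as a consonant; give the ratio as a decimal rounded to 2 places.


Word: "deck"
Vowels (a,e,i,o,u): 1
Consonants: 3
Ratio = 1/3
= 0.33


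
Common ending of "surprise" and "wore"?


Word 1: "surprise"
Word 2: "wore"
Comparing from end:
  Pos -1: 'e' == 'e'
  Pos -2: 's' != 'r' (stop)
LCS = "e" (length 1)


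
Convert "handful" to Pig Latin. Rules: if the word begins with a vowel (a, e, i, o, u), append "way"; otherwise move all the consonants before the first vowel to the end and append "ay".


Word: "handful"
Starts with consonant(s) → move to end, add 'ay'
Consonant cluster: "h"
Pig Latin = "andfulhay"


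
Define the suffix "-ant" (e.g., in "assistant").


Suffix: -ant
Example: assistant (assist + -ant)
Meaning = one who / that which


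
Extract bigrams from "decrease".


Word: "decrease" (length 8)
Number of bigrams = 8 - 2 + 1 = 7
  Position 0: "de"
  Position 1: "ec"
  Position 2: "cr"
  Position 3: "re"
  Position 4: "ea"
  Position 5: "as"
  Position 6: "se"
Bigrams = "de", "ec", "cr", "re", "ea", "as", "se"


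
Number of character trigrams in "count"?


Word: "count" (length 5)
Number of 3-grams = length - 3 + 1 = 5 - 3 + 1
= 3


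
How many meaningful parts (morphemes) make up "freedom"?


Word: "freedom"
Morphemes: free | -dom
Each morpheme carries meaning
= 2 morphemes


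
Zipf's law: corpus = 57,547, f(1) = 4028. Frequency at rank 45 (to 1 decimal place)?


Zipf's law: f(r) = f(1) / r
f(1) = 4028
f(45) = 4028 / 45
= 89.5 occurrences


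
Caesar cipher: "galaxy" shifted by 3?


Word: "galaxy"
Shift: 3
Each letter → (letter + shift) mod 26:
  'g' (6) + 3 = 9 → 'j'
  'a' (0) + 3 = 3 → 'd'
  'l' (11) + 3 = 14 → 'o'
  'a' (0) + 3 = 3 → 'd'
  'x' (23) + 3 = 0 → 'a'
  'y' (24) + 3 = 1 → 'b'
Result = "jdodab"


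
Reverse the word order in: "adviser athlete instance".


Original: "adviser athlete instance"
Words (1..n): adviser | athlete | instance
Reversed (n..1): instance | athlete | adviser
Result = "instance athlete adviser"


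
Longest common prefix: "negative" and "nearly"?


Word 1: "negative"
Word 2: "nearly"
Comparing from start:
  Pos 0: 'n' == 'n'
  Pos 1: 'e' == 'e'
  Pos 2: 'g' != 'a' (stop)
LCP = "ne" (length 2)


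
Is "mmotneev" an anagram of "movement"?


Word 1: "movement" → sorted: eemmnotv
Word 2: "mmotneev" → sorted: eemmnotv
Same letters? eemmnotv == eemmnotv
Anagram = Yes


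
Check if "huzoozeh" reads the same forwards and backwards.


Word: "huzoozeh"
Reversed: "hezoozuh"
Forward == Backward? huzoozeh != hezoozuh
Palindrome = No


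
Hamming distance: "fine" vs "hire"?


Comparing character by character (same length = 4):
  Pos 0: 'f' vs 'h' !=
  Pos 1: 'i' vs 'i' =
  Pos 2: 'n' vs 'r' !=
  Pos 3: 'e' vs 'e' =
Hamming distance = 2


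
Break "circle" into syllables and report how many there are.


Word: "circle"
Syllable breakdown: cir | cle
Counting: 2 parts
= 2 syllables


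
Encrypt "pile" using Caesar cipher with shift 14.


Word: "pile"
Shift: 14
Each letter → (letter + shift) mod 26:
  'p' (15) + 14 = 3 → 'd'
  'i' (8) + 14 = 22 → 'w'
  'l' (11) + 14 = 25 → 'z'
  'e' (4) + 14 = 18 → 's'
Result = "dwzs"


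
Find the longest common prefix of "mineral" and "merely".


Word 1: "mineral"
Word 2: "merely"
Comparing from start:
  Pos 0: 'm' == 'm'
  Pos 1: 'i' != 'e' (stop)
LCP = "m" (length 1)


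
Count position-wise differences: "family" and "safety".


Comparing character by character (same length = 6):
  Pos 0: 'f' vs 's' !=
  Pos 1: 'a' vs 'a' =
  Pos 2: 'm' vs 'f' !=
  Pos 3: 'i' vs 'e' !=
  Pos 4: 'l' vs 't' !=
  Pos 5: 'y' vs 'y' =
Hamming distance = 4


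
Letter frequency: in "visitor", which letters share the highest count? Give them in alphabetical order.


Word: "visitor"
Letter counts:
  'i': 2
  'o': 1
  'r': 1
  's': 1
  't': 1
  'v': 1
Maximum count = 2
Most frequent = 'i' (2 times each)


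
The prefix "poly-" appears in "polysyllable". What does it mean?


Prefix: poly-
As in: polysyllable -> poly- + syllable
Meaning = many


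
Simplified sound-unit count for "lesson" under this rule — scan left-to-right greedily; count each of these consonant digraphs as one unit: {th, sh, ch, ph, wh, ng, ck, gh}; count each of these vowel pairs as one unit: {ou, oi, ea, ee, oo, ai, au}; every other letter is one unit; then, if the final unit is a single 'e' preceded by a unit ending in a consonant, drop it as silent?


Word: "lesson" (6 letters)
Left-to-right scan:
  1. 'l' (letter)
  2. 'e' (letter)
  3. 's' (letter)
  4. 's' (letter)
  5. 'o' (letter)
  6. 'n' (letter)
Units from scan: 6
Sound units = 6 units


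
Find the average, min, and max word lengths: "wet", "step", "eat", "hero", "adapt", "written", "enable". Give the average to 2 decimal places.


Lengths: "wet"=3, "step"=4, "eat"=3, "hero"=4, "adapt"=5, "written"=7, "enable"=6
Sum = 32, Count = 7
Average = 32/7 = 4.57
= avg=4.57, min=3, max=7


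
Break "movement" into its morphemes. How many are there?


Word: "movement"
Morphemes: move + -ment
Each morpheme carries meaning
= 2 morphemes


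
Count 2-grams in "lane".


Word: "lane" (length 4)
Number of 2-grams = length - 2 + 1 = 4 - 2 + 1
= 3


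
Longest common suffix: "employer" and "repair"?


Word 1: "employer"
Word 2: "repair"
Comparing from end:
  Pos -1: 'r' == 'r'
  Pos -2: 'e' != 'i' (stop)
LCS = "r" (length 1)


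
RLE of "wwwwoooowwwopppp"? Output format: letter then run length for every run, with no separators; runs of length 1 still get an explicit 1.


String: "wwwwoooowwwopppp"
Scanning for consecutive runs:
  'w' x 4
  'o' x 4
  'w' x 3
  'o' x 1
  'p' x 4
RLE = "w4o4w3o1p4"


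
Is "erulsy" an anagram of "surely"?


Word 1: "surely" → sorted: elrsuy
Word 2: "erulsy" → sorted: elrsuy
Same letters? elrsuy == elrsuy
Anagram = Yes


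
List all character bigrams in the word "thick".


Word: "thick" (length 5)
Number of bigrams = 5 - 2 + 1 = 4
  Position 0: "th"
  Position 1: "hi"
  Position 2: "ic"
  Position 3: "ck"
Bigrams = "th", "hi", "ic", "ck"


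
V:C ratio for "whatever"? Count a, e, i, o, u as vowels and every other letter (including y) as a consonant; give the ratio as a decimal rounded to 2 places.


Word: "whatever"
Vowels (a,e,i,o,u): 3
Consonants: 5
Ratio = 3/5
= 0.60


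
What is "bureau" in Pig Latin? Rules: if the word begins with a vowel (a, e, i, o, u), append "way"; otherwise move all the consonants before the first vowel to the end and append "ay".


Word: "bureau"
Starts with consonant(s) → move to end, add 'ay'
Consonant cluster: "b"
Pig Latin = "ureaubay"


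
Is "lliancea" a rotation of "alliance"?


Word: "alliance", Candidate: "lliancea"
Method: check if candidate is substring of word+word
"alliancealliance" contains "lliancea"? Yes
Is rotation = Yes


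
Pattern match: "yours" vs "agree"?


Pattern of "yours": [0, 1, 2, 3, 4]
Pattern of "agree": [0, 1, 2, 3, 3]
Patterns do not match
Same pattern = No


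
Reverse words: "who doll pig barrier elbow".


Original: "who doll pig barrier elbow"
Words (1..n): who | doll | pig | barrier | elbow
Reversed (n..1): elbow | barrier | pig | doll | who
Result = "elbow barrier pig doll who"


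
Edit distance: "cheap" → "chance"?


Word 1: "cheap" (length 5)
Word 2: "chance" (length 6)
One optimal edit sequence (insert/delete/substitute each cost 1):
  1. keep 'c'
  2. keep 'h'
  3. insert 'a'  (+1)
  4. substitute 'e' -> 'n'  (+1)
  5. substitute 'a' -> 'c'  (+1)
  6. substitute 'p' -> 'e'  (+1)
Total edit operations: 4
Edit distance = 4


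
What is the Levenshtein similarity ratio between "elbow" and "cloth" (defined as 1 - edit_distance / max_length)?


Word 1: "elbow" (length 5)
Word 2: "cloth" (length 5)
One optimal edit sequence:
  1. substitute 'e' -> 'c'  (+1)
  2. keep 'l'
  3. substitute 'b' -> 'o'  (+1)
  4. substitute 'o' -> 't'  (+1)
  5. substitute 'w' -> 'h'  (+1)
Edit distance = 4
Max length = max(5, 5) = 5
Similarity = 1 - 4/5
= 0.2000


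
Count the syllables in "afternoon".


Word: "afternoon"
Syllable breakdown: af | ter | noon
Counting: 3 parts
= 3 syllables


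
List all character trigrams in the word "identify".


Word: "identify" (length 8)
Number of trigrams = 8 - 3 + 1 = 6
  Position 0: "ide"
  Position 1: "den"
  Position 2: "ent"
  Position 3: "nti"
  Position 4: "tif"
  Position 5: "ify"
Trigrams = "ide", "den", "ent", "nti", "tif", "ify"


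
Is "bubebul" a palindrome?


Word: "bubebul"
Reversed: "lubebub"
Forward == Backward? bubebul != lubebub
Palindrome = No


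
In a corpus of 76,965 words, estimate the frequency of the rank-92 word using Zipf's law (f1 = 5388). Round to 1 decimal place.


Zipf's law: f(r) = f(1) / r
f(1) = 5388
f(92) = 5388 / 92
= 58.6 occurrences


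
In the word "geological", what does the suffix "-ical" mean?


Suffix: -ical
Example: geological = geology + -ical, with a spelling change
Meaning = relating to


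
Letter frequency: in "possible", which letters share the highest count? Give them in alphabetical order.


Word: "possible"
Letter counts:
  'b': 1
  'e': 1
  'i': 1
  'l': 1
  'o': 1
  'p': 1
  's': 2
Maximum count = 2
Most frequent = 's' (2 times each)


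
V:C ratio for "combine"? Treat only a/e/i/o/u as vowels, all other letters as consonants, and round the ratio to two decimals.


Word: "combine"
Vowels (a,e,i,o,u): 3
Consonants: 4
Ratio = 3/4
= 0.75


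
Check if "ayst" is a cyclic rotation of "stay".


Word: "stay", Candidate: "ayst"
Method: check if candidate is substring of word+word
"staystay" contains "ayst"? Yes
Is rotation = Yes


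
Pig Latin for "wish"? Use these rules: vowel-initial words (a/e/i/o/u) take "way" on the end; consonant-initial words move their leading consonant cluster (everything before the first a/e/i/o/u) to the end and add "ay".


Word: "wish"
Starts with consonant(s) → move to end, add 'ay'
Consonant cluster: "w"
Pig Latin = "ishway"


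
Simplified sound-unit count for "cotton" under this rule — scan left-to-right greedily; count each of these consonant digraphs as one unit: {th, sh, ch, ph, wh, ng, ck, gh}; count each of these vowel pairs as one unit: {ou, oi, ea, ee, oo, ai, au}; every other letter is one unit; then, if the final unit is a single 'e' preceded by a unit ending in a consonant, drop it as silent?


Word: "cotton" (6 letters)
Left-to-right scan:
  [1] 'c' (letter)
  [2] 'o' (letter)
  [3] 't' (letter)
  [4] 't' (letter)
  [5] 'o' (letter)
  [6] 'n' (letter)
Units from scan: 6
Sound units = 6 units


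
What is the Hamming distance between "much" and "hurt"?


Comparing character by character (same length = 4):
  Pos 0: 'm' vs 'h' !=
  Pos 1: 'u' vs 'u' =
  Pos 2: 'c' vs 'r' !=
  Pos 3: 'h' vs 't' !=
Hamming distance = 3


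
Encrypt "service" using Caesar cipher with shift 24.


Word: "service"
Shift: 24
Each letter → (letter + shift) mod 26:
  's' (18) + 24 = 16 → 'q'
  'e' (4) + 24 = 2 → 'c'
  'r' (17) + 24 = 15 → 'p'
  'v' (21) + 24 = 19 → 't'
  'i' (8) + 24 = 6 → 'g'
  'c' (2) + 24 = 0 → 'a'
  'e' (4) + 24 = 2 → 'c'
Result = "qcptgac"


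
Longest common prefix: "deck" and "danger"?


Word 1: "deck"
Word 2: "danger"
Comparing from start:
  Pos 0: 'd' == 'd'
  Pos 1: 'e' != 'a' (stop)
LCP = "d" (length 1)


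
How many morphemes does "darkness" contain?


Word: "darkness"
Morphemes: dark + -ness
Each morpheme carries meaning
= 2 morphemes


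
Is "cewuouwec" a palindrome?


Word: "cewuouwec"
Reversed: "cewuouwec"
Forward == Backward? cewuouwec == cewuouwec
Palindrome = Yes


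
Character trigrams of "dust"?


Word: "dust" (length 4)
Number of trigrams = 4 - 3 + 1 = 2
  Position 0: "dus"
  Position 1: "ust"
Trigrams = "dus", "ust"


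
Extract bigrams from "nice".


Word: "nice" (length 4)
Number of bigrams = 4 - 2 + 1 = 3
  Position 0: "ni"
  Position 1: "ic"
  Position 2: "ce"
Bigrams = "ni", "ic", "ce"


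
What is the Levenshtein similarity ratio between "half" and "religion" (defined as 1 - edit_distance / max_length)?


Word 1: "half" (length 4)
Word 2: "religion" (length 8)
One optimal edit sequence:
  1. substitute 'h' -> 'r'  (+1)
  2. substitute 'a' -> 'e'  (+1)
  3. keep 'l'
  4. insert 'i'  (+1)
  5. insert 'g'  (+1)
  6. insert 'i'  (+1)
  7. insert 'o'  (+1)
  8. substitute 'f' -> 'n'  (+1)
Edit distance = 7
Max length = max(4, 8) = 8
Similarity = 1 - 7/8
= 0.1250


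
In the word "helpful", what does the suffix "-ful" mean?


Suffix: -ful
As in: helpful -> help + -ful
Meaning = full of


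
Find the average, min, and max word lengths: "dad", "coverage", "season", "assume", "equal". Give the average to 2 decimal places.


Lengths: "dad"=3, "coverage"=8, "season"=6, "assume"=6, "equal"=5
Sum = 28, Count = 5
Average = 28/5 = 5.60
= avg=5.60, min=3, max=8


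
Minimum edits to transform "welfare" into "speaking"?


Word 1: "welfare" (length 7)
Word 2: "speaking" (length 8)
One optimal edit sequence (insert/delete/substitute each cost 1):
  1. insert 's'  (+1)
  2. substitute 'w' -> 'p'  (+1)
  3. keep 'e'
  4. substitute 'l' -> 'a'  (+1)
  5. substitute 'f' -> 'k'  (+1)
  6. substitute 'a' -> 'i'  (+1)
  7. substitute 'r' -> 'n'  (+1)
  8. substitute 'e' -> 'g'  (+1)
Total edit operations: 7
Edit distance = 7


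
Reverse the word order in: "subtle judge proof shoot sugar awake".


Original: "subtle judge proof shoot sugar awake"
Words (1..n): subtle | judge | proof | shoot | sugar | awake
Reversed (n..1): awake | sugar | shoot | proof | judge | subtle
Result = "awake sugar shoot proof judge subtle"


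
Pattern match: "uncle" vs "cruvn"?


Pattern of "uncle": [0, 1, 2, 3, 4]
Pattern of "cruvn": [0, 1, 2, 3, 4]
Patterns match
Same pattern = Yes


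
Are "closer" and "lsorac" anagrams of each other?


Word 1: "closer" → sorted: celors
Word 2: "lsorac" → sorted: aclors
Same letters? celors != aclors
Anagram = No


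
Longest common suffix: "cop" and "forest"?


Word 1: "cop"
Word 2: "forest"
Comparing from end:
  Pos -1: 'p' != 't' (stop)
LCS = "" (length 0)


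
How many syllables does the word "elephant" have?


Word: "elephant"
Syllable breakdown: el · e · phant
Counting: 3 parts
= 3 syllables


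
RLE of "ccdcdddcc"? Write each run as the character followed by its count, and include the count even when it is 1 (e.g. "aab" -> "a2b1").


String: "ccdcdddcc"
Scanning for consecutive runs:
  'c' x 2
  'd' x 1
  'c' x 1
  'd' x 3
  'c' x 2
RLE = "c2d1c1d3c2"


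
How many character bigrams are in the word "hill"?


Word: "hill" (length 4)
Number of 2-grams = length - 2 + 1 = 4 - 2 + 1
= 3


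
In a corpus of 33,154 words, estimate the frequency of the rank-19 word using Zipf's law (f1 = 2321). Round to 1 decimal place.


Zipf's law: f(r) = f(1) / r
f(1) = 2321
f(19) = 2321 / 19
= 122.2 occurrences


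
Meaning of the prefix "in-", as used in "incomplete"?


Prefix: in-
As in: incomplete -> in- + complete
Meaning = not / into


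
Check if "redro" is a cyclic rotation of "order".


Word: "order", Candidate: "redro"
Method: check if candidate is substring of word+word
"orderorder" contains "redro"? No
Is rotation = No


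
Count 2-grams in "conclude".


Word: "conclude" (length 8)
Number of 2-grams = length - 2 + 1 = 8 - 2 + 1
= 7


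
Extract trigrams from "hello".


Word: "hello" (length 5)
Number of trigrams = 5 - 3 + 1 = 3
  Position 0: "hel"
  Position 1: "ell"
  Position 2: "llo"
Trigrams = "hel", "ell", "llo"


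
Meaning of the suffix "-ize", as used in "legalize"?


Suffix: -ize
Example: legalize = legal + -ize
Meaning = to make


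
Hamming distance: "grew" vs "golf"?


Comparing character by character (same length = 4):
  Pos 0: 'g' vs 'g' =
  Pos 1: 'r' vs 'o' !=
  Pos 2: 'e' vs 'l' !=
  Pos 3: 'w' vs 'f' !=
Hamming distance = 3


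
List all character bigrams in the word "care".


Word: "care" (length 4)
Number of bigrams = 4 - 2 + 1 = 3
  Position 0: "ca"
  Position 1: "ar"
  Position 2: "re"
Bigrams = "ca", "ar", "re"


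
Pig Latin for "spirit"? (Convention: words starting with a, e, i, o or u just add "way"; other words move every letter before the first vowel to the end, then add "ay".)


Word: "spirit"
Starts with consonant(s) → move to end, add 'ay'
Consonant cluster: "sp"
Pig Latin = "iritspay"


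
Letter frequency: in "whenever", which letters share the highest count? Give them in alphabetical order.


Word: "whenever"
Letter counts:
  'e': 3
  'h': 1
  'n': 1
  'r': 1
  'v': 1
  'w': 1
Maximum count = 3
Most frequent = 'e' (3 times each)


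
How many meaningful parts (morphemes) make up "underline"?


Word: "underline"
Morphemes: under- / line
Each morpheme carries meaning
= 2 morphemes


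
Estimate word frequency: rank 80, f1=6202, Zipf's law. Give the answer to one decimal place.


Zipf's law: f(r) = f(1) / r
f(1) = 6202
f(80) = 6202 / 80
= 77.5 occurrences


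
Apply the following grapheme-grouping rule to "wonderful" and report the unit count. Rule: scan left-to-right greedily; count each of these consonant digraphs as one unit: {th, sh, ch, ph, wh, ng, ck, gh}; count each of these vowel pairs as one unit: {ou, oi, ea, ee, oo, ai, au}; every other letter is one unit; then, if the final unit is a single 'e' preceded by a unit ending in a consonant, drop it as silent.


Word: "wonderful" (9 letters)
Left-to-right scan:
  1. 'w' (letter)
  2. 'o' (letter)
  3. 'n' (letter)
  4. 'd' (letter)
  5. 'e' (letter)
  6. 'r' (letter)
  7. 'f' (letter)
  8. 'u' (letter)
  9. 'l' (letter)
Units from scan: 9
Sound units = 9 units


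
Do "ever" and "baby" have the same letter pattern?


Pattern of "ever": [0, 1, 0, 2]
Pattern of "baby": [0, 1, 0, 2]
Patterns match
Same pattern = Yes


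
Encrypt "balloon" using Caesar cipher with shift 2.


Word: "balloon"
Shift: 2
Each letter → (letter + shift) mod 26:
  'b' (1) + 2 = 3 → 'd'
  'a' (0) + 2 = 2 → 'c'
  'l' (11) + 2 = 13 → 'n'
  'l' (11) + 2 = 13 → 'n'
  'o' (14) + 2 = 16 → 'q'
  'o' (14) + 2 = 16 → 'q'
  'n' (13) + 2 = 15 → 'p'
Result = "dcnnqqp"


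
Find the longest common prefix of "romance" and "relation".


Word 1: "romance"
Word 2: "relation"
Comparing from start:
  Pos 0: 'r' == 'r'
  Pos 1: 'o' != 'e' (stop)
LCP = "r" (length 1)


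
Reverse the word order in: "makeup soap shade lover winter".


Original: "makeup soap shade lover winter"
Words (1..n): makeup | soap | shade | lover | winter
Reversed (n..1): winter | lover | shade | soap | makeup
Result = "winter lover shade soap makeup"


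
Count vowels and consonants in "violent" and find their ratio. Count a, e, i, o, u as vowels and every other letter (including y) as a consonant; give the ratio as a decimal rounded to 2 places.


Word: "violent"
Vowels (a,e,i,o,u): 3
Consonants: 4
Ratio = 3/4
= 0.75


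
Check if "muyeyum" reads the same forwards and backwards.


Word: "muyeyum"
Reversed: "muyeyum"
Forward == Backward? muyeyum == muyeyum
Palindrome = Yes


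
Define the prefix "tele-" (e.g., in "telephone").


Prefix: tele-
Example: telephone (tele- + phone)
Meaning = distant


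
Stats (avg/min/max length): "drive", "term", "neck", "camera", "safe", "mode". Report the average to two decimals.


Lengths: "drive"=5, "term"=4, "neck"=4, "camera"=6, "safe"=4, "mode"=4
Sum = 27, Count = 6
Average = 27/6 = 4.50
= avg=4.50, min=4, max=6


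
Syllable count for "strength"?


Word: "strength"
Syllable breakdown: strength
Counting: 1 part
= 1 syllable


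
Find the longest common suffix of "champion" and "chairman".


Word 1: "champion"
Word 2: "chairman"
Comparing from end:
  Pos -1: 'n' == 'n'
  Pos -2: 'o' != 'a' (stop)
LCS = "n" (length 1)


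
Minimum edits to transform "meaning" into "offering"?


Word 1: "meaning" (length 7)
Word 2: "offering" (length 8)
One optimal edit sequence (insert/delete/substitute each cost 1):
  1. insert 'o'  (+1)
  2. substitute 'm' -> 'f'  (+1)
  3. substitute 'e' -> 'f'  (+1)
  4. substitute 'a' -> 'e'  (+1)
  5. substitute 'n' -> 'r'  (+1)
  6. keep 'i'
  7. keep 'n'
  8. keep 'g'
Total edit operations: 5
Edit distance = 5


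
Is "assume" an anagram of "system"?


Word 1: "system" → sorted: emssty
Word 2: "assume" → sorted: aemssu
Same letters? emssty != aemssu
Anagram = No


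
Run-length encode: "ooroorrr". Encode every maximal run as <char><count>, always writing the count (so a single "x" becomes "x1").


String: "ooroorrr"
Scanning for consecutive runs:
  'o' x 2
  'r' x 1
  'o' x 2
  'r' x 3
RLE = "o2r1o2r3"


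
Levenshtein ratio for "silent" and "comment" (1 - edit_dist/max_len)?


Word 1: "silent" (length 6)
Word 2: "comment" (length 7)
One optimal edit sequence:
  1. insert 'c'  (+1)
  2. substitute 's' -> 'o'  (+1)
  3. substitute 'i' -> 'm'  (+1)
  4. substitute 'l' -> 'm'  (+1)
  5. keep 'e'
  6. keep 'n'
  7. keep 't'
Edit distance = 4
Max length = max(6, 7) = 7
Similarity = 1 - 4/7
= 0.4286


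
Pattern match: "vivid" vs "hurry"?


Pattern of "vivid": [0, 1, 0, 1, 2]
Pattern of "hurry": [0, 1, 2, 2, 3]
Patterns do not match
Same pattern = No


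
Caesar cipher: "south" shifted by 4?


Word: "south"
Shift: 4
Each letter → (letter + shift) mod 26:
  's' (18) + 4 = 22 → 'w'
  'o' (14) + 4 = 18 → 's'
  'u' (20) + 4 = 24 → 'y'
  't' (19) + 4 = 23 → 'x'
  'h' (7) + 4 = 11 → 'l'
Result = "wsyxl"


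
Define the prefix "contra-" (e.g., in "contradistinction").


Prefix: contra-
Example: contradistinction = contra- + distinction
Meaning = against


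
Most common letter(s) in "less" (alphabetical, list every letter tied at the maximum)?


Word: "less"
Letter counts:
  'e': 1
  'l': 1
  's': 2
Maximum count = 2
Most frequent = 's' (2 times each)


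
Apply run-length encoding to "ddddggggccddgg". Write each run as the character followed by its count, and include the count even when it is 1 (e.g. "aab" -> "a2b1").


String: "ddddggggccddgg"
Scanning for consecutive runs:
  'd' x 4
  'g' x 4
  'c' x 2
  'd' x 2
  'g' x 2
RLE = "d4g4c2d2g2"


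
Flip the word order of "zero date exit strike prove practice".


Original: "zero date exit strike prove practice"
Words (1..n): zero | date | exit | strike | prove | practice
Reversed (n..1): practice | prove | strike | exit | date | zero
Result = "practice prove strike exit date zero"


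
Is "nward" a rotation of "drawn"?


Word: "drawn", Candidate: "nward"
Method: check if candidate is substring of word+word
"drawndrawn" contains "nward"? No
Is rotation = No


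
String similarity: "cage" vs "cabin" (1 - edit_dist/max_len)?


Word 1: "cage" (length 4)
Word 2: "cabin" (length 5)
One optimal edit sequence:
  1. keep 'c'
  2. keep 'a'
  3. insert 'b'  (+1)
  4. substitute 'g' -> 'i'  (+1)
  5. substitute 'e' -> 'n'  (+1)
Edit distance = 3
Max length = max(4, 5) = 5
Similarity = 1 - 3/5
= 0.4000


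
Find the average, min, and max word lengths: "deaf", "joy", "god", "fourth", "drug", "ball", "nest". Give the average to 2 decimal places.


Lengths: "deaf"=4, "joy"=3, "god"=3, "fourth"=6, "drug"=4, "ball"=4, "nest"=4
Sum = 28, Count = 7
Average = 28/7 = 4.00
= avg=4.00, min=3, max=6


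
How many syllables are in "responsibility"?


Word: "responsibility"
Syllable breakdown: re-spon-si-bil-i-ty
Counting: 6 parts
= 6 syllables


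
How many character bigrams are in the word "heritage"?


Word: "heritage" (length 8)
Number of 2-grams = length - 2 + 1 = 8 - 2 + 1
= 7


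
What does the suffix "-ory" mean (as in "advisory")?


Suffix: -ory
Example: advisory = advise + -ory, with a spelling change
Meaning = relating to / place for


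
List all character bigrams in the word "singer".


Word: "singer" (length 6)
Number of bigrams = 6 - 2 + 1 = 5
  Position 0: "si"
  Position 1: "in"
  Position 2: "ng"
  Position 3: "ge"
  Position 4: "er"
Bigrams = "si", "in", "ng", "ge", "er"


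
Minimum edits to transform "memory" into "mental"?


Word 1: "memory" (length 6)
Word 2: "mental" (length 6)
One optimal edit sequence (insert/delete/substitute each cost 1):
  1. keep 'm'
  2. keep 'e'
  3. substitute 'm' -> 'n'  (+1)
  4. substitute 'o' -> 't'  (+1)
  5. substitute 'r' -> 'a'  (+1)
  6. substitute 'y' -> 'l'  (+1)
Total edit operations: 4
Edit distance = 4


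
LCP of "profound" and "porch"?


Word 1: "profound"
Word 2: "porch"
Comparing from start:
  Pos 0: 'p' == 'p'
  Pos 1: 'r' != 'o' (stop)
LCP = "p" (length 1)


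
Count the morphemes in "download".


Word: "download"
Morphemes: down- + load
Each morpheme carries meaning
= 2 morphemes


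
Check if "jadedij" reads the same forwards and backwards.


Word: "jadedij"
Reversed: "jidedaj"
Forward == Backward? jadedij != jidedaj
Palindrome = No


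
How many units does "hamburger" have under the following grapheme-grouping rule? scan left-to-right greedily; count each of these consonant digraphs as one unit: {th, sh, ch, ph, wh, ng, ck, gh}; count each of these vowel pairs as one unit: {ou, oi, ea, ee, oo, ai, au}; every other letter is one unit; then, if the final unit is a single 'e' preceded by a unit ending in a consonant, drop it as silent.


Word: "hamburger" (9 letters)
Left-to-right scan:
  (1) 'h' (letter)
  (2) 'a' (letter)
  (3) 'm' (letter)
  (4) 'b' (letter)
  (5) 'u' (letter)
  (6) 'r' (letter)
  (7) 'g' (letter)
  (8) 'e' (letter)
  (9) 'r' (letter)
Units from scan: 9
Sound units = 9 units


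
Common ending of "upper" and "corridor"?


Word 1: "upper"
Word 2: "corridor"
Comparing from end:
  Pos -1: 'r' == 'r'
  Pos -2: 'e' != 'o' (stop)
LCS = "r" (length 1)


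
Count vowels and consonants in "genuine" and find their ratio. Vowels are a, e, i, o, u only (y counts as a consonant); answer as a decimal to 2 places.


Word: "genuine"
Vowels (a,e,i,o,u): 4
Consonants: 3
Ratio = 4/3
= 1.33


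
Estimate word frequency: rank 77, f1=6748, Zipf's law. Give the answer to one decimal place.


Zipf's law: f(r) = f(1) / r
f(1) = 6748
f(77) = 6748 / 77
= 87.6 occurrences


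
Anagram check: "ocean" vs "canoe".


Word 1: "ocean" → sorted: aceno
Word 2: "canoe" → sorted: aceno
Same letters? aceno == aceno
Anagram = Yes


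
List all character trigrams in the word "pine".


Word: "pine" (length 4)
Number of trigrams = 4 - 3 + 1 = 2
  Position 0: "pin"
  Position 1: "ine"
Trigrams = "pin", "ine"


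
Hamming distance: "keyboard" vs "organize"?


Comparing character by character (same length = 8):
  Pos 0: 'k' vs 'o' !=
  Pos 1: 'e' vs 'r' !=
  Pos 2: 'y' vs 'g' !=
  Pos 3: 'b' vs 'a' !=
  Pos 4: 'o' vs 'n' !=
  Pos 5: 'a' vs 'i' !=
  Pos 6: 'r' vs 'z' !=
  Pos 7: 'd' vs 'e' !=
Hamming distance = 8


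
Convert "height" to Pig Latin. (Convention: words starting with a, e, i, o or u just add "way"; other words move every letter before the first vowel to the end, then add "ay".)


Word: "height"
Starts with consonant(s) → move to end, add 'ay'
Consonant cluster: "h"
Pig Latin = "eighthay"


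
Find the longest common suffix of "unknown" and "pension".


Word 1: "unknown"
Word 2: "pension"
Comparing from end:
  Pos -1: 'n' == 'n'
  Pos -2: 'w' != 'o' (stop)
LCS = "n" (length 1)


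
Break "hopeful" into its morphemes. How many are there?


Word: "hopeful"
Morphemes: hope / -ful
Each morpheme carries meaning
= 2 morphemes


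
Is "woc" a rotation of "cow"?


Word: "cow", Candidate: "woc"
Method: check if candidate is substring of word+word
"cowcow" contains "woc"? No
Is rotation = No


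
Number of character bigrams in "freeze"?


Word: "freeze" (length 6)
Number of 2-grams = length - 2 + 1 = 6 - 2 + 1
= 5


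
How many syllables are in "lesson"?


Word: "lesson"
Syllable breakdown: les · son
Counting: 2 parts
= 2 syllables


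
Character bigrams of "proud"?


Word: "proud" (length 5)
Number of bigrams = 5 - 2 + 1 = 4
  Position 0: "pr"
  Position 1: "ro"
  Position 2: "ou"
  Position 3: "ud"
Bigrams = "pr", "ro", "ou", "ud"


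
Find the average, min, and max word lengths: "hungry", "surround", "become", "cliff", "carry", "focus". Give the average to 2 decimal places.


Lengths: "hungry"=6, "surround"=8, "become"=6, "cliff"=5, "carry"=5, "focus"=5
Sum = 35, Count = 6
Average = 35/6 = 5.83
= avg=5.83, min=5, max=8


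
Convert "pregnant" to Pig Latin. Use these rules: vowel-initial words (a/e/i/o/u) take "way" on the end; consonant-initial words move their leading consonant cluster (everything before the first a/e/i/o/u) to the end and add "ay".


Word: "pregnant"
Starts with consonant(s) → move to end, add 'ay'
Consonant cluster: "pr"
Pig Latin = "egnantpray"


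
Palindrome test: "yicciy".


Word: "yicciy"
Reversed: "yicciy"
Forward == Backward? yicciy == yicciy
Palindrome = Yes


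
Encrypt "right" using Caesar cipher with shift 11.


Word: "right"
Shift: 11
Each letter → (letter + shift) mod 26:
  'r' (17) + 11 = 2 → 'c'
  'i' (8) + 11 = 19 → 't'
  'g' (6) + 11 = 17 → 'r'
  'h' (7) + 11 = 18 → 's'
  't' (19) + 11 = 4 → 'e'
Result = "ctrse"


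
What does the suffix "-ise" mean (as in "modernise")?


Suffix: -ise
Example: modernise (modern + -ise)
Meaning = to make


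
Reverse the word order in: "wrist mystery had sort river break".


Original: "wrist mystery had sort river break"
Words (1..n): wrist | mystery | had | sort | river | break
Reversed (n..1): break | river | sort | had | mystery | wrist
Result = "break river sort had mystery wrist"


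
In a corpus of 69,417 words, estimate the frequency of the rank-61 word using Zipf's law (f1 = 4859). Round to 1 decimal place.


Zipf's law: f(r) = f(1) / r
f(1) = 4859
f(61) = 4859 / 61
= 79.7 occurrences


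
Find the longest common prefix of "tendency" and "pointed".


Word 1: "tendency"
Word 2: "pointed"
Comparing from start:
  Pos 0: 't' != 'p' (stop)
LCP = "" (length 0)


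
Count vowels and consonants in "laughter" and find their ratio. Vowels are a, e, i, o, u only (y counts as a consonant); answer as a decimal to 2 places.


Word: "laughter"
Vowels (a,e,i,o,u): 3
Consonants: 5
Ratio = 3/5
= 0.60


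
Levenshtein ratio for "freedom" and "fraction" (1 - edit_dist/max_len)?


Word 1: "freedom" (length 7)
Word 2: "fraction" (length 8)
One optimal edit sequence:
  1. keep 'f'
  2. keep 'r'
  3. insert 'a'  (+1)
  4. substitute 'e' -> 'c'  (+1)
  5. substitute 'e' -> 't'  (+1)
  6. substitute 'd' -> 'i'  (+1)
  7. keep 'o'
  8. substitute 'm' -> 'n'  (+1)
Edit distance = 5
Max length = max(7, 8) = 8
Similarity = 1 - 5/8
= 0.3750


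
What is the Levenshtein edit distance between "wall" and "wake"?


Word 1: "wall" (length 4)
Word 2: "wake" (length 4)
One optimal edit sequence (insert/delete/substitute each cost 1):
  1. keep 'w'
  2. keep 'a'
  3. substitute 'l' -> 'k'  (+1)
  4. substitute 'l' -> 'e'  (+1)
Total edit operations: 2
Edit distance = 2


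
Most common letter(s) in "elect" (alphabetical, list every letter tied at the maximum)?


Word: "elect"
Letter counts:
  'c': 1
  'e': 2
  'l': 1
  't': 1
Maximum count = 2
Most frequent = 'e' (2 times each)


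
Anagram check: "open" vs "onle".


Word 1: "open" → sorted: enop
Word 2: "onle" → sorted: elno
Same letters? enop != elno
Anagram = No


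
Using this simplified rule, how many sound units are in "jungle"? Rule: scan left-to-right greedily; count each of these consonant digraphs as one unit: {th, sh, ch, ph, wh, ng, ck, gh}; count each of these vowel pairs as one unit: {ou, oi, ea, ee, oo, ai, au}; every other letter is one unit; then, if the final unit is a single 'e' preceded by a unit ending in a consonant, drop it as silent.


Word: "jungle" (6 letters)
Left-to-right scan:
  [1] 'j' (letter)
  [2] 'u' (letter)
  [3] 'ng' (digraph)
  [4] 'l' (letter)
  [5] 'e' (letter)
Units from scan: 5
Final unit is 'e' after a consonant -> drop as silent (-1)
Sound units = 4 units


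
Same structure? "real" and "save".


Pattern of "real": [0, 1, 2, 3]
Pattern of "save": [0, 1, 2, 3]
Patterns match
Same pattern = Yes


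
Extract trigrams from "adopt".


Word: "adopt" (length 5)
Number of trigrams = 5 - 3 + 1 = 3
  Position 0: "ado"
  Position 1: "dop"
  Position 2: "opt"
Trigrams = "ado", "dop", "opt"


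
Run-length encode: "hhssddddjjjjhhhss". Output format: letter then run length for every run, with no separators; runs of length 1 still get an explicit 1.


String: "hhssddddjjjjhhhss"
Scanning for consecutive runs:
  'h' x 2
  's' x 2
  'd' x 4
  'j' x 4
  'h' x 3
  's' x 2
RLE = "h2s2d4j4h3s2"


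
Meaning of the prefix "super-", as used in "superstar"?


Prefix: super-
As in: superstar -> super- + star
Meaning = above / beyond


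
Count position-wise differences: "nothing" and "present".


Comparing character by character (same length = 7):
  Pos 0: 'n' vs 'p' !=
  Pos 1: 'o' vs 'r' !=
  Pos 2: 't' vs 'e' !=
  Pos 3: 'h' vs 's' !=
  Pos 4: 'i' vs 'e' !=
  Pos 5: 'n' vs 'n' =
  Pos 6: 'g' vs 't' !=
Hamming distance = 6


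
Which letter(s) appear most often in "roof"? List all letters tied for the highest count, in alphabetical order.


Word: "roof"
Letter counts:
  'f': 1
  'o': 2
  'r': 1
Maximum count = 2
Most frequent = 'o' (2 times each)


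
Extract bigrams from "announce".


Word: "announce" (length 8)
Number of bigrams = 8 - 2 + 1 = 7
  Position 0: "an"
  Position 1: "nn"
  Position 2: "no"
  Position 3: "ou"
  Position 4: "un"
  Position 5: "nc"
  Position 6: "ce"
Bigrams = "an", "nn", "no", "ou", "un", "nc", "ce"


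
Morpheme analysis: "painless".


Word: "painless"
Morphemes: pain / -less
Each morpheme carries meaning
= 2 morphemes


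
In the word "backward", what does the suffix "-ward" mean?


Suffix: -ward
Example: backward (back + -ward)
Meaning = in the direction of


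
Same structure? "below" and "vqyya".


Pattern of "below": [0, 1, 2, 3, 4]
Pattern of "vqyya": [0, 1, 2, 2, 3]
Patterns do not match
Same pattern = No


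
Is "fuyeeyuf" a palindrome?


Word: "fuyeeyuf"
Reversed: "fuyeeyuf"
Forward == Backward? fuyeeyuf == fuyeeyuf
Palindrome = Yes


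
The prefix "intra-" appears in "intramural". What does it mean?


Prefix: intra-
Example: intramural (intra- + mural)
Meaning = within


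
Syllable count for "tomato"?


Word: "tomato"
Syllable breakdown: to-ma-to
Counting: 3 parts
= 3 syllables


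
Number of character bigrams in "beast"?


Word: "beast" (length 5)
Number of 2-grams = length - 2 + 1 = 5 - 2 + 1
= 4


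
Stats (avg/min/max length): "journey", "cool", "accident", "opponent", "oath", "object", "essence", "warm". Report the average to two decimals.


Lengths: "journey"=7, "cool"=4, "accident"=8, "opponent"=8, "oath"=4, "object"=6, "essence"=7, "warm"=4
Sum = 48, Count = 8
Average = 48/8 = 6.00
= avg=6.00, min=4, max=8


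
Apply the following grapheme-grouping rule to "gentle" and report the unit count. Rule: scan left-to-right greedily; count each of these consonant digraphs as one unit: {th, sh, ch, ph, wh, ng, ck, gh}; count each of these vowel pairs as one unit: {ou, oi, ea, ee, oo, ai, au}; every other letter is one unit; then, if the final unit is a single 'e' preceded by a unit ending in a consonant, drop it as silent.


Word: "gentle" (6 letters)
Left-to-right scan:
  1. 'g' (letter)
  2. 'e' (letter)
  3. 'n' (letter)
  4. 't' (letter)
  5. 'l' (letter)
  6. 'e' (letter)
Units from scan: 6
Final unit is 'e' after a consonant -> drop as silent (-1)
Sound units = 5 units


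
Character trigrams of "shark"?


Word: "shark" (length 5)
Number of trigrams = 5 - 3 + 1 = 3
  Position 0: "sha"
  Position 1: "har"
  Position 2: "ark"
Trigrams = "sha", "har", "ark"


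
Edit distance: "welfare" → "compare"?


Word 1: "welfare" (length 7)
Word 2: "compare" (length 7)
One optimal edit sequence (insert/delete/substitute each cost 1):
  1. substitute 'w' -> 'c'  (+1)
  2. substitute 'e' -> 'o'  (+1)
  3. substitute 'l' -> 'm'  (+1)
  4. substitute 'f' -> 'p'  (+1)
  5. keep 'a'
  6. keep 'r'
  7. keep 'e'
Total edit operations: 4
Edit distance = 4


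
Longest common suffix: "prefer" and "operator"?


Word 1: "prefer"
Word 2: "operator"
Comparing from end:
  Pos -1: 'r' == 'r'
  Pos -2: 'e' != 'o' (stop)
LCS = "r" (length 1)


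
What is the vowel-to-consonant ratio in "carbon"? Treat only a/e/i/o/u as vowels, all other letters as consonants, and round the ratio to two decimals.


Word: "carbon"
Vowels (a,e,i,o,u): 2
Consonants: 4
Ratio = 2/4
= 0.50


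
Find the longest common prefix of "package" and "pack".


Word 1: "package"
Word 2: "pack"
Comparing from start:
  Pos 0: 'p' == 'p'
  Pos 1: 'a' == 'a'
  Pos 2: 'c' == 'c'
  Pos 3: 'k' == 'k'
LCP = "pack" (length 4)


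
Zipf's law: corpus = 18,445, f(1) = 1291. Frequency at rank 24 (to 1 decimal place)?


Zipf's law: f(r) = f(1) / r
f(1) = 1291
f(24) = 1291 / 24
= 53.8 occurrences


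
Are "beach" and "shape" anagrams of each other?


Word 1: "beach" → sorted: abceh
Word 2: "shape" → sorted: aehps
Same letters? abceh != aehps
Anagram = No


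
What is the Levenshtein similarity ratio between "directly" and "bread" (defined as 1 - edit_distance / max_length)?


Word 1: "directly" (length 8)
Word 2: "bread" (length 5)
One optimal edit sequence:
  1. delete 'd'  (+1)
  2. substitute 'i' -> 'b'  (+1)
  3. keep 'r'
  4. keep 'e'
  5. delete 'c'  (+1)
  6. delete 't'  (+1)
  7. substitute 'l' -> 'a'  (+1)
  8. substitute 'y' -> 'd'  (+1)
Edit distance = 6
Max length = max(8, 5) = 8
Similarity = 1 - 6/8
= 0.2500


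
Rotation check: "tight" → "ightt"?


Word: "tight", Candidate: "ightt"
Method: check if candidate is substring of word+word
"tighttight" contains "ightt"? Yes
Is rotation = Yes


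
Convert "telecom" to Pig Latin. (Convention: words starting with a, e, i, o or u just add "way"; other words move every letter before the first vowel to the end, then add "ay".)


Word: "telecom"
Starts with consonant(s) → move to end, add 'ay'
Consonant cluster: "t"
Pig Latin = "elecomtay"
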